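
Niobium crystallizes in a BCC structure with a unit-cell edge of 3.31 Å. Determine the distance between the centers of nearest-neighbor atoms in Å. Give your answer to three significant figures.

In a BCC structure, atoms touch along the body diagonal, so √3·a = 4r; the nearest-neighbor distance equals 2r = 0.8660·a.
d = 0.8660 × 3.31 = 2.87 Å.

2.87 Å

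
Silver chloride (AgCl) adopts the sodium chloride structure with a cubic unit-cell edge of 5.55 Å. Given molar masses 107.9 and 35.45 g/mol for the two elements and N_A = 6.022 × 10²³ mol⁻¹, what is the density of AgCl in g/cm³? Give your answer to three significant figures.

The sodium chloride structure contains Z = 4 formula units per cell; M(AgCl) = 107.9 + 35.45 = 143.35 g/mol.
a³ = (5.550 × 10^-8 cm)³ = 1.710 × 10^-22 cm³.
ρ = 4 × 143.35 / (6.022 × 10²³ × 1.710 × 10^-22) = 5.570 g/cm³.

5.57 g/cm³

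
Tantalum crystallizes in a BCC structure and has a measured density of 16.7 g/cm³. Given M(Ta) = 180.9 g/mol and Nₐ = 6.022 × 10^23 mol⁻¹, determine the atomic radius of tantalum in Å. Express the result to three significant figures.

For a BCC cell (Z = 2), a³ = Z·M/(N_A·ρ) = 2 × 180.9 / (6.022 × 10²³ × 16.70) = 3.598 × 10^-23 cm³, so a = 3.301 × 10^-8 cm = 3.301 Å.
Atoms touch along the body diagonal, so √3·a = 4r, so r = 0.4330 × a = 1.43 Å.

1.43 Å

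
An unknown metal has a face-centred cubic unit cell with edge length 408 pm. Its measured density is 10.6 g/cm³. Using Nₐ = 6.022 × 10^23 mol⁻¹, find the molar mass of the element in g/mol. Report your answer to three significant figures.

An FCC cell has Z = 4 atoms; a = 4.080 × 10^-8 cm.
M = ρ·N_A·a³/Z = 10.6 × 6.022 × 10²³ × 6.792 × 10^-23 / 4 = 108 g/mol.

108 g/mol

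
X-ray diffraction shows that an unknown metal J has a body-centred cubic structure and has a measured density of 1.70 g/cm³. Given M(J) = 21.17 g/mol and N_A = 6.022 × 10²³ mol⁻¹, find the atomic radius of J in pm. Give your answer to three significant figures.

150 pm

For a BCC cell (Z = 2), a³ = Z·M/(N_A·ρ) = 2 × 21.17 / (6.022 × 10²³ × 1.700) = 4.136 × 10^-23 cm³, so a = 3.458 × 10^-8 cm = 345.8 pm.
Atoms touch along the body diagonal, so √3·a = 4r, so r = 0.4330 × a = 150 pm.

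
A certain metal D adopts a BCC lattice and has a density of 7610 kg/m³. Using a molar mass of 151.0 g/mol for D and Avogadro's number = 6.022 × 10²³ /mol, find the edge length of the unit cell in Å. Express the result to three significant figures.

4.04 Å

With Z = 2 atoms per BCC cell, a³ = Z·M/(N_A·ρ) = 2 × 151.0 / (6.022 × 10²³ × 7.610 g/cm³) = 6.590 × 10^-23 cm³.
a = (6.590 × 10^-23)^(1/3) = 4.039 × 10^-8 cm = 4.04 Å.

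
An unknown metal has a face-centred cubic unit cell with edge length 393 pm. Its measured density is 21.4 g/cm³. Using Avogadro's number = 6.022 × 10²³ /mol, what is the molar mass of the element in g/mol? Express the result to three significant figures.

196 g/mol

An FCC cell has Z = 4 atoms; a = 3.930 × 10^-8 cm.
M = ρ·N_A·a³/Z = 21.4 × 6.022 × 10²³ × 6.070 × 10^-23 / 4 = 196 g/mol.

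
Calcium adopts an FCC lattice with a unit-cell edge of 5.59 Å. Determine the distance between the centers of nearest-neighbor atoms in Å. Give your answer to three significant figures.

3.95 Å

In an FCC structure, atoms touch along the face diagonal, so √2·a = 4r; the nearest-neighbor distance equals 2r = 0.7071·a.
d = 0.7071 × 5.59 = 3.95 Å.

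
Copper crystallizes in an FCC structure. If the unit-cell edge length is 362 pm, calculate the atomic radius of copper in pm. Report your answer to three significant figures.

128 pm

In an FCC lattice, atoms touch along the face diagonal, so √2·a = 4r.
r = √2·a/4 = 1.4142 × 362 / 4 = 128 pm.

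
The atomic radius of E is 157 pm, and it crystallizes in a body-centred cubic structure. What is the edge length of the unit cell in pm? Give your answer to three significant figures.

In a BCC lattice, atoms touch along the body diagonal, so √3·a = 4r.
a = 4r/√3 = 4 × 157 / 1.7321 = 363 pm.

363 pm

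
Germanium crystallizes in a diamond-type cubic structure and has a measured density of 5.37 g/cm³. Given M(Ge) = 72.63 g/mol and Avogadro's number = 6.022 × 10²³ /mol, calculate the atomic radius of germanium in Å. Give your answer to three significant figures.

1.22 Å

For a diamond cubic cell (Z = 8), a³ = Z·M/(N_A·ρ) = 8 × 72.63 / (6.022 × 10²³ × 5.370) = 1.797 × 10^-22 cm³, so a = 5.643 × 10^-8 cm = 5.643 Å.
Nearest neighbors lie along the body diagonal with √3·a = 8r, so r = 0.2165 × a = 1.22 Å.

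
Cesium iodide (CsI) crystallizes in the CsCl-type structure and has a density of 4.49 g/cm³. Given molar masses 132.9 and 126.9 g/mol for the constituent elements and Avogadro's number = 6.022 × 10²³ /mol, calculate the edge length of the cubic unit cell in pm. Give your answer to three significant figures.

M(CsI) = 259.8 g/mol; Z = 1 formula unit per cell.
a³ = Z·M/(N_A·ρ) = 1 × 259.8 / (6.022 × 10²³ × 4.49) = 9.608 × 10^-23 cm³, so a = 4.580 × 10^-8 cm = 458 pm.

458 pm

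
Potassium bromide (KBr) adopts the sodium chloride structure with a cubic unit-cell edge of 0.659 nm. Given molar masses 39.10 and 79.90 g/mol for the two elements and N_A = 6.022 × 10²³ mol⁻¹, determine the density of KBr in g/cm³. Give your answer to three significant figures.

2.76 g/cm³

The sodium chloride structure contains Z = 4 formula units per cell; M(KBr) = 39.10 + 79.90 = 119.0 g/mol.
a³ = (6.590 × 10^-8 cm)³ = 2.862 × 10^-22 cm³.
ρ = 4 × 119.0 / (6.022 × 10²³ × 2.862 × 10^-22) = 2.762 g/cm³.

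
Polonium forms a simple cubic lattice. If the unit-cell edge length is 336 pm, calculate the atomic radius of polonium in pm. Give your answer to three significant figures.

In a simple cubic lattice, atoms touch along the cell edge, so a = 2r.
r = a/2 = 336/2 = 168 pm.

168 pm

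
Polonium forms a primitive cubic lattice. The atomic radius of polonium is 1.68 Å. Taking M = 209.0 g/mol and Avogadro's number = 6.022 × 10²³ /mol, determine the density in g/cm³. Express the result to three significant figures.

9.15 g/cm³

In a simple cubic lattice, atoms touch along the cell edge, so a = 2r, giving a = 3.360 Å = 3.360 × 10^-8 cm.
With Z = 1, ρ = Z·M/(N_A·a³) = 1 × 209.0 / (6.022 × 10²³ × 3.793 × 10^-23) = 9.149 g/cm³.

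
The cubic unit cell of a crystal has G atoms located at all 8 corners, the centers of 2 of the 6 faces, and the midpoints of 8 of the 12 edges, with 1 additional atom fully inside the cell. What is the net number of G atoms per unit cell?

5

Corner atoms are shared by 8 cells (1/8 each), face atoms by 2 (1/2 each), edge atoms by 4 (1/4 each), interior atoms are unshared.
Net atoms = 8 × 1/8 + 2 × 1/2 + 8 × 1/4 + 1 = 1 + 1 + 2 + 1 = 5.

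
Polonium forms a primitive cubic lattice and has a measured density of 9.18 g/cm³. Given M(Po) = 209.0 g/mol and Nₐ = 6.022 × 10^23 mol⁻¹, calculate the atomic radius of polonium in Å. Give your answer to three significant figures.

1.68 Å

For a simple cubic cell (Z = 1), a³ = Z·M/(N_A·ρ) = 1 × 209.0 / (6.022 × 10²³ × 9.180) = 3.781 × 10^-23 cm³, so a = 3.356 × 10^-8 cm = 3.356 Å.
Atoms touch along the cell edge, so a = 2r, so r = 0.5000 × a = 1.68 Å.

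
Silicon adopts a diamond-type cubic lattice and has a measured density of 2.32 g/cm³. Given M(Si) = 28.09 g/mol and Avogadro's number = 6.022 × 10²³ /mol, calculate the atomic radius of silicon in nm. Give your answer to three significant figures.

0.118 nm

For a diamond cubic cell (Z = 8), a³ = Z·M/(N_A·ρ) = 8 × 28.09 / (6.022 × 10²³ × 2.320) = 1.608 × 10^-22 cm³, so a = 5.438 × 10^-8 cm = 0.5438 nm.
Nearest neighbors lie along the body diagonal with √3·a = 8r, so r = 0.2165 × a = 0.118 nm.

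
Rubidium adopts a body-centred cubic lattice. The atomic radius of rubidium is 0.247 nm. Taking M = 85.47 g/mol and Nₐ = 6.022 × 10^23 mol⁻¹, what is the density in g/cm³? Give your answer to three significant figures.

In a BCC lattice, atoms touch along the body diagonal, so √3·a = 4r, giving a = 0.5704 nm = 5.704 × 10^-8 cm.
With Z = 2, ρ = Z·M/(N_A·a³) = 2 × 85.47 / (6.022 × 10²³ × 1.856 × 10^-22) = 1.529 g/cm³.

1.53 g/cm³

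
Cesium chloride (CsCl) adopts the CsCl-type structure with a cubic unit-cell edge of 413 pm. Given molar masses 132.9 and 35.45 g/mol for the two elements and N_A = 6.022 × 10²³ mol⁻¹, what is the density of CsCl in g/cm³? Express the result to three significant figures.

3.97 g/cm³

The CsCl-type structure contains Z = 1 formula unit per cell; M(CsCl) = 132.9 + 35.45 = 168.35 g/mol.
a³ = (4.130 × 10^-8 cm)³ = 7.044 × 10^-23 cm³.
ρ = 1 × 168.35 / (6.022 × 10²³ × 7.044 × 10^-23) = 3.968 g/cm³.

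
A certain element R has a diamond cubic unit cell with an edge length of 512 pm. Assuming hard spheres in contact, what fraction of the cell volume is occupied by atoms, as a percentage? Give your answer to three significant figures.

34.0%

In a diamond cubic lattice nearest neighbors lie along the body diagonal with √3·a = 8r, so r = 0.2165a = 110.9 pm.
Packing fraction = Z·(4/3)πr³ / a³ = 8 × (4/3)π × (110.9)³ / (512)³ = 0.3401 = 34.0%.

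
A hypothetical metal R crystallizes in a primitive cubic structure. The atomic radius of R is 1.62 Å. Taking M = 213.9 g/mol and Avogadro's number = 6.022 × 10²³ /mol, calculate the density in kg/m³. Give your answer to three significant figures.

10400 kg/m³

In a simple cubic lattice, atoms touch along the cell edge, so a = 2r, giving a = 3.240 Å = 3.240 × 10^-8 cm.
With Z = 1, ρ = Z·M/(N_A·a³) = 1 × 213.9 / (6.022 × 10²³ × 3.401 × 10^-23) = 10.44 g/cm³ = 10400 kg/m³.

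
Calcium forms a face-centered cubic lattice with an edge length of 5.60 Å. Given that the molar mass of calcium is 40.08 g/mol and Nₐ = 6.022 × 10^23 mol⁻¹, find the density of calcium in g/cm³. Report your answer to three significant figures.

An FCC unit cell contains Z = 4 atoms.
Cell volume: a³ = (5.60 Å)³ = (5.600 × 10^-8 cm)³ = 1.756 × 10^-22 cm³.
ρ = Z·M/(N_A·a³) = 4 × 40.08 / (6.022 × 10²³ × 1.756 × 10^-22) = 1.516 g/cm³.

1.52 g/cm³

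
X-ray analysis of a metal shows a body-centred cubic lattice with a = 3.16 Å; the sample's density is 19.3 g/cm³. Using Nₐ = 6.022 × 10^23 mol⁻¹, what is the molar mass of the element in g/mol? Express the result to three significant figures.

A BCC cell has Z = 2 atoms; a = 3.160 × 10^-8 cm.
M = ρ·N_A·a³/Z = 19.3 × 6.022 × 10²³ × 3.155 × 10^-23 / 2 = 183 g/mol.

183 g/mol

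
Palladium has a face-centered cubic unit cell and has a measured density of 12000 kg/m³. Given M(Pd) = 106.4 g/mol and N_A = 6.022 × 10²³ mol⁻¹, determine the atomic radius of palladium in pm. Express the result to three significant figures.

For an FCC cell (Z = 4), a³ = Z·M/(N_A·ρ) = 4 × 106.4 / (6.022 × 10²³ × 12.00) = 5.890 × 10^-23 cm³, so a = 3.891 × 10^-8 cm = 389.1 pm.
Atoms touch along the face diagonal, so √2·a = 4r, so r = 0.3536 × a = 138 pm.

138 pm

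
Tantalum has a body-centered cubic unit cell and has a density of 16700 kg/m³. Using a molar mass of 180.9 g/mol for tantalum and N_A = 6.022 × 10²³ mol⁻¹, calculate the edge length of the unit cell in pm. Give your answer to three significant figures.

330 pm

With Z = 2 atoms per BCC cell, a³ = Z·M/(N_A·ρ) = 2 × 180.9 / (6.022 × 10²³ × 16.70 g/cm³) = 3.598 × 10^-23 cm³.
a = (3.598 × 10^-23)^(1/3) = 3.301 × 10^-8 cm = 330 pm.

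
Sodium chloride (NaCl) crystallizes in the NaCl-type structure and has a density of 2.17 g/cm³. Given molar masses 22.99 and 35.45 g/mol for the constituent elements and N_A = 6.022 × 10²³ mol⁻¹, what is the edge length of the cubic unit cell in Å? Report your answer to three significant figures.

5.63 Å

M(NaCl) = 58.44 g/mol; Z = 4 formula units per cell.
a³ = Z·M/(N_A·ρ) = 4 × 58.44 / (6.022 × 10²³ × 2.17) = 1.789 × 10^-22 cm³, so a = 5.635 × 10^-8 cm = 5.63 Å.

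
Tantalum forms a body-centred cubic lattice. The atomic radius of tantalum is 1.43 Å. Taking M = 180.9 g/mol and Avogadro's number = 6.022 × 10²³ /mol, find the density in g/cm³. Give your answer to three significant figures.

In a BCC lattice, atoms touch along the body diagonal, so √3·a = 4r, giving a = 3.302 Å = 3.302 × 10^-8 cm.
With Z = 2, ρ = Z·M/(N_A·a³) = 2 × 180.9 / (6.022 × 10²³ × 3.602 × 10^-23) = 16.68 g/cm³.

16.7 g/cm³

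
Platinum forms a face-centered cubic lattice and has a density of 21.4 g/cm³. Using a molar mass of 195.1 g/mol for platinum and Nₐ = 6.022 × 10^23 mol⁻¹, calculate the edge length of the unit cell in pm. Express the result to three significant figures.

With Z = 4 atoms per FCC cell, a³ = Z·M/(N_A·ρ) = 4 × 195.1 / (6.022 × 10²³ × 21.40 g/cm³) = 6.056 × 10^-23 cm³.
a = (6.056 × 10^-23)^(1/3) = 3.927 × 10^-8 cm = 393 pm.

393 pm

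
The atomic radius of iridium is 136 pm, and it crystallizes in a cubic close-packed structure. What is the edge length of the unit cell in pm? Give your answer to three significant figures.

In an FCC lattice, atoms touch along the face diagonal, so √2·a = 4r.
a = 4r/√2 = 4 × 136 / 1.4142 = 385 pm.

385 pm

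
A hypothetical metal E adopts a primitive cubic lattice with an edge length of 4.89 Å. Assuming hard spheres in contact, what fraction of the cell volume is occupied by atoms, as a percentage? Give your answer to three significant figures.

In a simple cubic lattice atoms touch along the cell edge, so a = 2r, so r = 0.5000a = 2.445 Å.
Packing fraction = Z·(4/3)πr³ / a³ = 1 × (4/3)π × (2.445)³ / (4.89)³ = 0.5236 = 52.4%.

52.4%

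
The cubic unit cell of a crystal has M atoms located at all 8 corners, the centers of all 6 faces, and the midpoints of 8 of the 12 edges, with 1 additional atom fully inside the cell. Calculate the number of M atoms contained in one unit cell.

Corner atoms are shared by 8 cells (1/8 each), face atoms by 2 (1/2 each), edge atoms by 4 (1/4 each), interior atoms are unshared.
Net atoms = 8 × 1/8 + 6 × 1/2 + 8 × 1/4 + 1 = 1 + 3 + 2 + 1 = 7.

7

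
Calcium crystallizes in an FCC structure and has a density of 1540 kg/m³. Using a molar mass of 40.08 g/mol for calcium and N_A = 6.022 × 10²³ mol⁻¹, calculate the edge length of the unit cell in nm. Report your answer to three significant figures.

With Z = 4 atoms per FCC cell, a³ = Z·M/(N_A·ρ) = 4 × 40.08 / (6.022 × 10²³ × 1.540 g/cm³) = 1.729 × 10^-22 cm³.
a = (1.729 × 10^-22)^(1/3) = 5.571 × 10^-8 cm = 0.557 nm.

0.557 nm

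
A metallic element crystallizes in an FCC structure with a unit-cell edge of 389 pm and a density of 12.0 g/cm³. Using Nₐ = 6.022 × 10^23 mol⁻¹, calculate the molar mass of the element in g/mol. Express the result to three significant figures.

106 g/mol

An FCC cell has Z = 4 atoms; a = 3.890 × 10^-8 cm.
M = ρ·N_A·a³/Z = 12.0 × 6.022 × 10²³ × 5.886 × 10^-23 / 4 = 106 g/mol.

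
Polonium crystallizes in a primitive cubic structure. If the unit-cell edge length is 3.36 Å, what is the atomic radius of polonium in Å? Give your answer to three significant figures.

In a simple cubic lattice, atoms touch along the cell edge, so a = 2r.
r = a/2 = 3.36/2 = 1.68 Å.

1.68 Å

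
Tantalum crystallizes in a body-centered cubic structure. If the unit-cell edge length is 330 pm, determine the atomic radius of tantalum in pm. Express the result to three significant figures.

143 pm

In a BCC lattice, atoms touch along the body diagonal, so √3·a = 4r.
r = √3·a/4 = 1.7321 × 330 / 4 = 143 pm.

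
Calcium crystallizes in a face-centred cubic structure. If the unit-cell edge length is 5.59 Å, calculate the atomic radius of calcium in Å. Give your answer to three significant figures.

In an FCC lattice, atoms touch along the face diagonal, so √2·a = 4r.
r = √2·a/4 = 1.4142 × 5.59 / 4 = 1.98 Å.

1.98 Å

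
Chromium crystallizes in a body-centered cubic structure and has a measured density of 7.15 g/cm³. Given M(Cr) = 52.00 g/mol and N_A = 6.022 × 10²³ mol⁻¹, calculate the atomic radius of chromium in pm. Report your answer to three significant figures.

For a BCC cell (Z = 2), a³ = Z·M/(N_A·ρ) = 2 × 52.00 / (6.022 × 10²³ × 7.150) = 2.415 × 10^-23 cm³, so a = 2.891 × 10^-8 cm = 289.1 pm.
Atoms touch along the body diagonal, so √3·a = 4r, so r = 0.4330 × a = 125 pm.

125 pm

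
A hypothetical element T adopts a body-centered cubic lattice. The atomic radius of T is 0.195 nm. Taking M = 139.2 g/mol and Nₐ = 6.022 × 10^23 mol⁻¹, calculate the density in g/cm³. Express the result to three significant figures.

5.06 g/cm³

In a BCC lattice, atoms touch along the body diagonal, so √3·a = 4r, giving a = 0.4503 nm = 4.503 × 10^-8 cm.
With Z = 2, ρ = Z·M/(N_A·a³) = 2 × 139.2 / (6.022 × 10²³ × 9.133 × 10^-23) = 5.062 g/cm³.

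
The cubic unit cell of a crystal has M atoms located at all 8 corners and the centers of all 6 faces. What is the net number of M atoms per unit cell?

4

Corner atoms are shared by 8 cells (1/8 each), face atoms by 2 (1/2 each).
Net atoms = 8 × 1/8 + 6 × 1/2 = 1 + 3 = 4.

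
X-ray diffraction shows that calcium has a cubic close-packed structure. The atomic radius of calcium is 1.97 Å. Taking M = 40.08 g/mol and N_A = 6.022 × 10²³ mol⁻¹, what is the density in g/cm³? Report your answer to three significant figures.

1.54 g/cm³

In an FCC lattice, atoms touch along the face diagonal, so √2·a = 4r, giving a = 5.572 Å = 5.572 × 10^-8 cm.
With Z = 4, ρ = Z·M/(N_A·a³) = 4 × 40.08 / (6.022 × 10²³ × 1.730 × 10^-22) = 1.539 g/cm³.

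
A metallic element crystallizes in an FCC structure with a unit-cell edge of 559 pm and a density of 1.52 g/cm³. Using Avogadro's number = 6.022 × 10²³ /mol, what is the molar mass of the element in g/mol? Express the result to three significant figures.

An FCC cell has Z = 4 atoms; a = 5.590 × 10^-8 cm.
M = ρ·N_A·a³/Z = 1.52 × 6.022 × 10²³ × 1.747 × 10^-22 / 4 = 40.0 g/mol.

40.0 g/mol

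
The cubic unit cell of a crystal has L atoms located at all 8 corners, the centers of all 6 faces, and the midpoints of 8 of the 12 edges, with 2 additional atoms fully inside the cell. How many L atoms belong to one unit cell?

Corner atoms are shared by 8 cells (1/8 each), face atoms by 2 (1/2 each), edge atoms by 4 (1/4 each), interior atoms are unshared.
Net atoms = 8 × 1/8 + 6 × 1/2 + 8 × 1/4 + 2 = 1 + 3 + 2 + 2 = 8.

8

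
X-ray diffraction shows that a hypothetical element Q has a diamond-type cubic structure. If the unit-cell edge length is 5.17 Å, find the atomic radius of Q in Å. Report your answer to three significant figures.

In a diamond cubic lattice, nearest neighbors lie along the body diagonal with √3·a = 8r.
r = √3·a/8 = 1.7321 × 5.17 / 8 = 1.12 Å.

1.12 Å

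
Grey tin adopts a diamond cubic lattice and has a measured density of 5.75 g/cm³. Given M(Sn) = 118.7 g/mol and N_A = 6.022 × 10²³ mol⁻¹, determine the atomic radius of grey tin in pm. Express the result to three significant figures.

141 pm

For a diamond cubic cell (Z = 8), a³ = Z·M/(N_A·ρ) = 8 × 118.7 / (6.022 × 10²³ × 5.750) = 2.742 × 10^-22 cm³, so a = 6.497 × 10^-8 cm = 649.7 pm.
Nearest neighbors lie along the body diagonal with √3·a = 8r, so r = 0.2165 × a = 141 pm.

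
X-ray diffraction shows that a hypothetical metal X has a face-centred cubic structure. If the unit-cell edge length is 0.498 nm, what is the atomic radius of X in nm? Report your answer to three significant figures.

0.176 nm

In an FCC lattice, atoms touch along the face diagonal, so √2·a = 4r.
r = √2·a/4 = 1.4142 × 0.498 / 4 = 0.176 nm.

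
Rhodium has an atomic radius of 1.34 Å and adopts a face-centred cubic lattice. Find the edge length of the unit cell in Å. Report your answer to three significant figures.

3.79 Å

In an FCC lattice, atoms touch along the face diagonal, so √2·a = 4r.
a = 4r/√2 = 4 × 1.34 / 1.4142 = 3.79 Å.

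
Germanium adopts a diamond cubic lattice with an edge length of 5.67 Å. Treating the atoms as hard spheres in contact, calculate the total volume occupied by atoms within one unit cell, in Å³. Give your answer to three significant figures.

62.0 Å³

In a diamond cubic lattice nearest neighbors lie along the body diagonal with √3·a = 8r, so r = 0.2165a = 1.228 Å.
V_atoms = Z × (4/3)πr³ = 8 × (4/3)π × (1.228)³ = 62.0 Å³.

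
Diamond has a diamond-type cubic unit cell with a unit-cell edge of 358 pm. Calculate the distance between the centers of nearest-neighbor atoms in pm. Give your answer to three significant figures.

155 pm

In a diamond cubic structure, nearest neighbors lie along the body diagonal with √3·a = 8r; the nearest-neighbor distance equals 2r = 0.4330·a.
d = 0.4330 × 358 = 155 pm.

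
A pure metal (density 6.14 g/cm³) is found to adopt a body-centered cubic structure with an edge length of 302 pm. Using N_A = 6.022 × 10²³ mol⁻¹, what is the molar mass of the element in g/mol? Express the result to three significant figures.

50.9 g/mol

A BCC cell has Z = 2 atoms; a = 3.020 × 10^-8 cm.
M = ρ·N_A·a³/Z = 6.14 × 6.022 × 10²³ × 2.754 × 10^-23 / 2 = 50.9 g/mol.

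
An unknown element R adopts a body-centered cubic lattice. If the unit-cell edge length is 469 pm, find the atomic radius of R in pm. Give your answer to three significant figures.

203 pm

In a BCC lattice, atoms touch along the body diagonal, so √3·a = 4r.
r = √3·a/4 = 1.7321 × 469 / 4 = 203 pm.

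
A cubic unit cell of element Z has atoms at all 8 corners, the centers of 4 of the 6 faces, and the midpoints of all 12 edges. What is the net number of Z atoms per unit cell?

Corner atoms are shared by 8 cells (1/8 each), face atoms by 2 (1/2 each), edge atoms by 4 (1/4 each).
Net atoms = 8 × 1/8 + 4 × 1/2 + 12 × 1/4 = 1 + 2 + 3 = 6.

6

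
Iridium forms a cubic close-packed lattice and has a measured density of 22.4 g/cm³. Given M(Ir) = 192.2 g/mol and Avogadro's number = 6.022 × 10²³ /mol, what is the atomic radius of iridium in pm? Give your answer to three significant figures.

136 pm

For an FCC cell (Z = 4), a³ = Z·M/(N_A·ρ) = 4 × 192.2 / (6.022 × 10²³ × 22.40) = 5.699 × 10^-23 cm³, so a = 3.848 × 10^-8 cm = 384.8 pm.
Atoms touch along the face diagonal, so √2·a = 4r, so r = 0.3536 × a = 136 pm.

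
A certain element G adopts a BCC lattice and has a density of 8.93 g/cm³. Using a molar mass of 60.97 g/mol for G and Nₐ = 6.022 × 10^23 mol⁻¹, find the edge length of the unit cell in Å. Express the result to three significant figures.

2.83 Å

With Z = 2 atoms per BCC cell, a³ = Z·M/(N_A·ρ) = 2 × 60.97 / (6.022 × 10²³ × 8.930 g/cm³) = 2.268 × 10^-23 cm³.
a = (2.268 × 10^-23)^(1/3) = 2.830 × 10^-8 cm = 2.83 Å.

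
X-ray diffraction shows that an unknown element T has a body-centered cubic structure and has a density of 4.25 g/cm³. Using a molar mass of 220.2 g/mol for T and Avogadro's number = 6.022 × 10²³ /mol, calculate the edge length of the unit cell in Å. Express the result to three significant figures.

With Z = 2 atoms per BCC cell, a³ = Z·M/(N_A·ρ) = 2 × 220.2 / (6.022 × 10²³ × 4.250 g/cm³) = 1.721 × 10^-22 cm³.
a = (1.721 × 10^-22)^(1/3) = 5.562 × 10^-8 cm = 5.56 Å.

5.56 Å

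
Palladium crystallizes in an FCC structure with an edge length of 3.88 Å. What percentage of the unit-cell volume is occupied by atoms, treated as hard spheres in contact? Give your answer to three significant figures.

74.0%

In an FCC lattice atoms touch along the face diagonal, so √2·a = 4r, so r = 0.3536a = 1.372 Å.
Packing fraction = Z·(4/3)πr³ / a³ = 4 × (4/3)π × (1.372)³ / (3.88)³ = 0.7405 = 74.0%.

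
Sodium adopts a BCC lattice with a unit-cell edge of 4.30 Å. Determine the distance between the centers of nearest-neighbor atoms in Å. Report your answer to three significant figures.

In a BCC structure, atoms touch along the body diagonal, so √3·a = 4r; the nearest-neighbor distance equals 2r = 0.8660·a.
d = 0.8660 × 4.30 = 3.72 Å.

3.72 Å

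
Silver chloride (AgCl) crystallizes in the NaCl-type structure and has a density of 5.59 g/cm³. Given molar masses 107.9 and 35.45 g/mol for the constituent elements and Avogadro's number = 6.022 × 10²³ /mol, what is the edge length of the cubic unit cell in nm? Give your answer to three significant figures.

0.554 nm

M(AgCl) = 143.35 g/mol; Z = 4 formula units per cell.
a³ = Z·M/(N_A·ρ) = 4 × 143.35 / (6.022 × 10²³ × 5.59) = 1.703 × 10^-22 cm³, so a = 5.543 × 10^-8 cm = 0.554 nm.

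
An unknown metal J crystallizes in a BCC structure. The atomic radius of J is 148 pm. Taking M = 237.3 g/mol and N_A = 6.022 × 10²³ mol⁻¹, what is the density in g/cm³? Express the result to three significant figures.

In a BCC lattice, atoms touch along the body diagonal, so √3·a = 4r, giving a = 341.8 pm = 3.418 × 10^-8 cm.
With Z = 2, ρ = Z·M/(N_A·a³) = 2 × 237.3 / (6.022 × 10²³ × 3.993 × 10^-23) = 19.74 g/cm³.

19.7 g/cm³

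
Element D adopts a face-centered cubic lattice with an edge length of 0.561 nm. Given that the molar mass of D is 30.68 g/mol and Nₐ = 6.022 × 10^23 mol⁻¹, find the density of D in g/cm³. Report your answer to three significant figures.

An FCC unit cell contains Z = 4 atoms.
Cell volume: a³ = (0.561 nm)³ = (5.610 × 10^-8 cm)³ = 1.766 × 10^-22 cm³.
ρ = Z·M/(N_A·a³) = 4 × 30.68 / (6.022 × 10²³ × 1.766 × 10^-22) = 1.154 g/cm³.

1.15 g/cm³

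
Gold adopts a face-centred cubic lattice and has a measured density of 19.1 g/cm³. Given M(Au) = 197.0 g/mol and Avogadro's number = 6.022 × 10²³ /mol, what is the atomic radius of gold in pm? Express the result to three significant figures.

For an FCC cell (Z = 4), a³ = Z·M/(N_A·ρ) = 4 × 197.0 / (6.022 × 10²³ × 19.10) = 6.851 × 10^-23 cm³, so a = 4.092 × 10^-8 cm = 409.2 pm.
Atoms touch along the face diagonal, so √2·a = 4r, so r = 0.3536 × a = 145 pm.

145 pm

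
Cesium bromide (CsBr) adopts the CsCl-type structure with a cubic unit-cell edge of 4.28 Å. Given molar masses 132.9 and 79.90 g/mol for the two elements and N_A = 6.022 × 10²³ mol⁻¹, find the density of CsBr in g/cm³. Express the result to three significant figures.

4.51 g/cm³

The CsCl-type structure contains Z = 1 formula unit per cell; M(CsBr) = 132.9 + 79.90 = 212.8 g/mol.
a³ = (4.280 × 10^-8 cm)³ = 7.840 × 10^-23 cm³.
ρ = 1 × 212.8 / (6.022 × 10²³ × 7.840 × 10^-23) = 4.507 g/cm³.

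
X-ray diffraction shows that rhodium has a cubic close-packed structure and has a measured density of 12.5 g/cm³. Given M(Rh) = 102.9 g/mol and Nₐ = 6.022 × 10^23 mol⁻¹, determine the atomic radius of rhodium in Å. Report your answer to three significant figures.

For an FCC cell (Z = 4), a³ = Z·M/(N_A·ρ) = 4 × 102.9 / (6.022 × 10²³ × 12.50) = 5.468 × 10^-23 cm³, so a = 3.796 × 10^-8 cm = 3.796 Å.
Atoms touch along the face diagonal, so √2·a = 4r, so r = 0.3536 × a = 1.34 Å.

1.34 Å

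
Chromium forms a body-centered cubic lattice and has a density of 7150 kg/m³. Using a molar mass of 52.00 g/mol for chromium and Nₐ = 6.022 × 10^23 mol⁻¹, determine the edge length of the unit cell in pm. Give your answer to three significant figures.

289 pm

With Z = 2 atoms per BCC cell, a³ = Z·M/(N_A·ρ) = 2 × 52.00 / (6.022 × 10²³ × 7.150 g/cm³) = 2.415 × 10^-23 cm³.
a = (2.415 × 10^-23)^(1/3) = 2.891 × 10^-8 cm = 289 pm.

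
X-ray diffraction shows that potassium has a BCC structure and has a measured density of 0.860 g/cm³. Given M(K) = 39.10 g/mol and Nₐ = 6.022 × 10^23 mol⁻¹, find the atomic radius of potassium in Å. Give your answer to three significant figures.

For a BCC cell (Z = 2), a³ = Z·M/(N_A·ρ) = 2 × 39.10 / (6.022 × 10²³ × 0.8600) = 1.510 × 10^-22 cm³, so a = 5.325 × 10^-8 cm = 5.325 Å.
Atoms touch along the body diagonal, so √3·a = 4r, so r = 0.4330 × a = 2.31 Å.

2.31 Å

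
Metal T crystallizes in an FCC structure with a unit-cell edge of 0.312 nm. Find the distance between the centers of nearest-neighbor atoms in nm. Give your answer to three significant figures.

0.221 nm

In an FCC structure, atoms touch along the face diagonal, so √2·a = 4r; the nearest-neighbor distance equals 2r = 0.7071·a.
d = 0.7071 × 0.312 = 0.221 nm.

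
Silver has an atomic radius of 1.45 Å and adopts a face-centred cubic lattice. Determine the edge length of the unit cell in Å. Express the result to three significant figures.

In an FCC lattice, atoms touch along the face diagonal, so √2·a = 4r.
a = 4r/√2 = 4 × 1.45 / 1.4142 = 4.10 Å.

4.10 Å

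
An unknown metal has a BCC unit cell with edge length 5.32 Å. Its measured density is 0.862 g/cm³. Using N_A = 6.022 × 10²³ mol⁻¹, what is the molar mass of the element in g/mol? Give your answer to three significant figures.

39.1 g/mol

A BCC cell has Z = 2 atoms; a = 5.320 × 10^-8 cm.
M = ρ·N_A·a³/Z = 0.862 × 6.022 × 10²³ × 1.506 × 10^-22 / 2 = 39.1 g/mol.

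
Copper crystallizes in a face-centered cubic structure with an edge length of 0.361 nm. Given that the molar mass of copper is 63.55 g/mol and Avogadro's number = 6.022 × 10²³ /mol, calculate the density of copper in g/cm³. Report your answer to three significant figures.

An FCC unit cell contains Z = 4 atoms.
Cell volume: a³ = (0.361 nm)³ = (3.610 × 10^-8 cm)³ = 4.705 × 10^-23 cm³.
ρ = Z·M/(N_A·a³) = 4 × 63.55 / (6.022 × 10²³ × 4.705 × 10^-23) = 8.972 g/cm³.

8.97 g/cm³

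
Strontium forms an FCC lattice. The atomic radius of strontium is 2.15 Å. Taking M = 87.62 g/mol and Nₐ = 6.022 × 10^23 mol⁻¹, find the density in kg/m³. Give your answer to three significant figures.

In an FCC lattice, atoms touch along the face diagonal, so √2·a = 4r, giving a = 6.081 Å = 6.081 × 10^-8 cm.
With Z = 4, ρ = Z·M/(N_A·a³) = 4 × 87.62 / (6.022 × 10²³ × 2.249 × 10^-22) = 2.588 g/cm³ = 2590 kg/m³.

2590 kg/m³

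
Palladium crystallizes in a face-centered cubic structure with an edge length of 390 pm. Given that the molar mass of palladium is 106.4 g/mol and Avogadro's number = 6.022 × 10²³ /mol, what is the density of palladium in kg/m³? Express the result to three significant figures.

11900 kg/m³

An FCC unit cell contains Z = 4 atoms.
Cell volume: a³ = (390 pm)³ = (3.900 × 10^-8 cm)³ = 5.932 × 10^-23 cm³.
ρ = Z·M/(N_A·a³) = 4 × 106.4 / (6.022 × 10²³ × 5.932 × 10^-23) = 11.91 g/cm³ = 11900 kg/m³.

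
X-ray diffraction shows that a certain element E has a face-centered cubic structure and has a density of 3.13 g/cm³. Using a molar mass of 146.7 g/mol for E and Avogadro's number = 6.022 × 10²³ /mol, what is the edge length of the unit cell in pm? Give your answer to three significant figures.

With Z = 4 atoms per FCC cell, a³ = Z·M/(N_A·ρ) = 4 × 146.7 / (6.022 × 10²³ × 3.130 g/cm³) = 3.113 × 10^-22 cm³.
a = (3.113 × 10^-22)^(1/3) = 6.777 × 10^-8 cm = 678 pm.

678 pm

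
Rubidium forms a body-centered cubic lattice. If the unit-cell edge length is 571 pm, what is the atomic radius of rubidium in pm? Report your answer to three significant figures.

In a BCC lattice, atoms touch along the body diagonal, so √3·a = 4r.
r = √3·a/4 = 1.7321 × 571 / 4 = 247 pm.

247 pm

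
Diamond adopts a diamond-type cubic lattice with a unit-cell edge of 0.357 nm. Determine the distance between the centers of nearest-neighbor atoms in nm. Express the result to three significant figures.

0.155 nm

In a diamond cubic structure, nearest neighbors lie along the body diagonal with √3·a = 8r; the nearest-neighbor distance equals 2r = 0.4330·a.
d = 0.4330 × 0.357 = 0.155 nm.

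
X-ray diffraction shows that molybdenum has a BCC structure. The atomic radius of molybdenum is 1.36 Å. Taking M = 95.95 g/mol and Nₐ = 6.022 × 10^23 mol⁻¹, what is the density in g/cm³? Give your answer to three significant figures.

10.3 g/cm³

In a BCC lattice, atoms touch along the body diagonal, so √3·a = 4r, giving a = 3.141 Å = 3.141 × 10^-8 cm.
With Z = 2, ρ = Z·M/(N_A·a³) = 2 × 95.95 / (6.022 × 10²³ × 3.098 × 10^-23) = 10.29 g/cm³.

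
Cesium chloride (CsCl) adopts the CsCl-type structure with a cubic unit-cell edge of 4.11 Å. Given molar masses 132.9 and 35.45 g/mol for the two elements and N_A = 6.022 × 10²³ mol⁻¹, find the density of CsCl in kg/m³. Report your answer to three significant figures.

4030 kg/m³

The CsCl-type structure contains Z = 1 formula unit per cell; M(CsCl) = 132.9 + 35.45 = 168.35 g/mol.
a³ = (4.110 × 10^-8 cm)³ = 6.943 × 10^-23 cm³.
ρ = 1 × 168.35 / (6.022 × 10²³ × 6.943 × 10^-23) = 4.027 g/cm³ = 4030 kg/m³.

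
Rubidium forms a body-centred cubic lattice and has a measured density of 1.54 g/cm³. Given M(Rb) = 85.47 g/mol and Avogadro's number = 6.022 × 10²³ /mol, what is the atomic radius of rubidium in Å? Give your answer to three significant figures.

2.46 Å

For a BCC cell (Z = 2), a³ = Z·M/(N_A·ρ) = 2 × 85.47 / (6.022 × 10²³ × 1.540) = 1.843 × 10^-22 cm³, so a = 5.691 × 10^-8 cm = 5.691 Å.
Atoms touch along the body diagonal, so √3·a = 4r, so r = 0.4330 × a = 2.46 Å.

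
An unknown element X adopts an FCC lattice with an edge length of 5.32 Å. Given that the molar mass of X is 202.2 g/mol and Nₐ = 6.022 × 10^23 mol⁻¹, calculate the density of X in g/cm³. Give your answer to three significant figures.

An FCC unit cell contains Z = 4 atoms.
Cell volume: a³ = (5.32 Å)³ = (5.320 × 10^-8 cm)³ = 1.506 × 10^-22 cm³.
ρ = Z·M/(N_A·a³) = 4 × 202.2 / (6.022 × 10²³ × 1.506 × 10^-22) = 8.920 g/cm³.

8.92 g/cm³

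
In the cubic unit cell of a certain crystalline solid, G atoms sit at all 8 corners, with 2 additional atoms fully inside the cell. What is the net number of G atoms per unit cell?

3

Corner atoms are shared by 8 cells (1/8 each), interior atoms are unshared.
Net atoms = 8 × 1/8 + 2 = 1 + 2 = 3.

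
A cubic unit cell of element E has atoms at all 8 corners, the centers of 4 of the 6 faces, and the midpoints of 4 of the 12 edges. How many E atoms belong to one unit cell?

Corner atoms are shared by 8 cells (1/8 each), face atoms by 2 (1/2 each), edge atoms by 4 (1/4 each).
Net atoms = 8 × 1/8 + 4 × 1/2 + 4 × 1/4 = 1 + 2 + 1 = 4.

4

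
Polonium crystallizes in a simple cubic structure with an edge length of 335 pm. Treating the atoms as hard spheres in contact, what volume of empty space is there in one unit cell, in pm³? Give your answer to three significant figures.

In a simple cubic lattice atoms touch along the cell edge, so a = 2r, so r = 0.5000a = 167.5 pm.
V_cell = a³ = 3.760 × 10^7 pm³; V_atoms = 1 × (4/3)πr³ = 1.968 × 10^7 pm³.
Empty space = 3.760 × 10^7 − 1.968 × 10^7 = 1.79 × 10^7 pm³.

1.79 × 10^7 pm³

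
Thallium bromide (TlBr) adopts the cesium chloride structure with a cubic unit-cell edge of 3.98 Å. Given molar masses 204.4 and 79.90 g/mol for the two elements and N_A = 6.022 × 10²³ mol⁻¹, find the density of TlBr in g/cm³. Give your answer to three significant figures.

The cesium chloride structure contains Z = 1 formula unit per cell; M(TlBr) = 204.4 + 79.90 = 284.3 g/mol.
a³ = (3.980 × 10^-8 cm)³ = 6.304 × 10^-23 cm³.
ρ = 1 × 284.3 / (6.022 × 10²³ × 6.304 × 10^-23) = 7.488 g/cm³.

7.49 g/cm³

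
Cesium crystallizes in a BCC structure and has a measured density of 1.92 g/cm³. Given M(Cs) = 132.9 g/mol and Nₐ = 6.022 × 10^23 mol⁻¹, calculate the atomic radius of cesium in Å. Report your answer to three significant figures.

2.65 Å

For a BCC cell (Z = 2), a³ = Z·M/(N_A·ρ) = 2 × 132.9 / (6.022 × 10²³ × 1.920) = 2.299 × 10^-22 cm³, so a = 6.126 × 10^-8 cm = 6.126 Å.
Atoms touch along the body diagonal, so √3·a = 4r, so r = 0.4330 × a = 2.65 Å.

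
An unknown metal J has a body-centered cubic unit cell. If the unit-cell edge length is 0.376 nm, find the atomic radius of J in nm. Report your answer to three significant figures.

In a BCC lattice, atoms touch along the body diagonal, so √3·a = 4r.
r = √3·a/4 = 1.7321 × 0.376 / 4 = 0.163 nm.

0.163 nm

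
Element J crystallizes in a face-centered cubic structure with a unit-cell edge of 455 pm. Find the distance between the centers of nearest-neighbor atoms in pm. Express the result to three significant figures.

In an FCC structure, atoms touch along the face diagonal, so √2·a = 4r; the nearest-neighbor distance equals 2r = 0.7071·a.
d = 0.7071 × 455 = 322 pm.

322 pm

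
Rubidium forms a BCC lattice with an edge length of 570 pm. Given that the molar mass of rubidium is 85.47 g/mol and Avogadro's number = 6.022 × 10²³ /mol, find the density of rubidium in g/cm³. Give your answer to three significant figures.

A BCC unit cell contains Z = 2 atoms.
Cell volume: a³ = (570 pm)³ = (5.700 × 10^-8 cm)³ = 1.852 × 10^-22 cm³.
ρ = Z·M/(N_A·a³) = 2 × 85.47 / (6.022 × 10²³ × 1.852 × 10^-22) = 1.533 g/cm³.

1.53 g/cm³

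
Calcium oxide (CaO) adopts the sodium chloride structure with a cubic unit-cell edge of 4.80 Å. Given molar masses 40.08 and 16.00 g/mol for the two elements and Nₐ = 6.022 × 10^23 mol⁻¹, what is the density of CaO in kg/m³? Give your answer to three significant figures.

The sodium chloride structure contains Z = 4 formula units per cell; M(CaO) = 40.08 + 16.00 = 56.08 g/mol.
a³ = (4.800 × 10^-8 cm)³ = 1.106 × 10^-22 cm³.
ρ = 4 × 56.08 / (6.022 × 10²³ × 1.106 × 10^-22) = 3.368 g/cm³ = 3370 kg/m³.

3370 kg/m³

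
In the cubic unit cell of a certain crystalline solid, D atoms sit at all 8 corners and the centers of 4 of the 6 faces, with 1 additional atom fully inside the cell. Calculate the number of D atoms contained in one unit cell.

Corner atoms are shared by 8 cells (1/8 each), face atoms by 2 (1/2 each), interior atoms are unshared.
Net atoms = 8 × 1/8 + 4 × 1/2 + 1 = 1 + 2 + 1 = 4.

4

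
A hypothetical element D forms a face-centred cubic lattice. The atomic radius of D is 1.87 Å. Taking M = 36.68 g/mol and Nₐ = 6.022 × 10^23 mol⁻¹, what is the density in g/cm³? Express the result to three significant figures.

In an FCC lattice, atoms touch along the face diagonal, so √2·a = 4r, giving a = 5.289 Å = 5.289 × 10^-8 cm.
With Z = 4, ρ = Z·M/(N_A·a³) = 4 × 36.68 / (6.022 × 10²³ × 1.480 × 10^-22) = 1.647 g/cm³.

1.65 g/cm³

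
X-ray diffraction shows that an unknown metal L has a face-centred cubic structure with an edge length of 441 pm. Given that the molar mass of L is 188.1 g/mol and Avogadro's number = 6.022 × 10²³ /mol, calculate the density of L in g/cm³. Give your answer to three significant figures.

An FCC unit cell contains Z = 4 atoms.
Cell volume: a³ = (441 pm)³ = (4.410 × 10^-8 cm)³ = 8.577 × 10^-23 cm³.
ρ = Z·M/(N_A·a³) = 4 × 188.1 / (6.022 × 10²³ × 8.577 × 10^-23) = 14.57 g/cm³.

14.6 g/cm³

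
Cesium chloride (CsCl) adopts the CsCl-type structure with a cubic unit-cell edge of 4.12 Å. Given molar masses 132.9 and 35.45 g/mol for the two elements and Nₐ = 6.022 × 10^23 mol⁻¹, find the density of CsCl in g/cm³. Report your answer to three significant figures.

4.00 g/cm³

The CsCl-type structure contains Z = 1 formula unit per cell; M(CsCl) = 132.9 + 35.45 = 168.35 g/mol.
a³ = (4.120 × 10^-8 cm)³ = 6.993 × 10^-23 cm³.
ρ = 1 × 168.35 / (6.022 × 10²³ × 6.993 × 10^-23) = 3.997 g/cm³.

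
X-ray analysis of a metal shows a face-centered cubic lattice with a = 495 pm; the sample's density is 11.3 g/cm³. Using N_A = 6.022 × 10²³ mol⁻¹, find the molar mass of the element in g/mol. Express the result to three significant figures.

206 g/mol

An FCC cell has Z = 4 atoms; a = 4.950 × 10^-8 cm.
M = ρ·N_A·a³/Z = 11.3 × 6.022 × 10²³ × 1.213 × 10^-22 / 4 = 206 g/mol.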